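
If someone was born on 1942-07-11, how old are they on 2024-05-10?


Birth: 1942-07-11
Reference: 2024-05-10
Year difference: 2024 - 1942 = 82
Birthday not yet reached in 2024, subtract 1

81 years old


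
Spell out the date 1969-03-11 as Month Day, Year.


ISO 1969-03-11 parses as year=1969, month=03, day=11
Month 3 -> March

March 11, 1969


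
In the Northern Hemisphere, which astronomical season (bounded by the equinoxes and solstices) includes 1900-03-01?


Date: March 1
Astronomical Winter (approx.; exact equinox/solstice day varies by year): December 21 to March 19
March 1 falls within the Winter window

Winter


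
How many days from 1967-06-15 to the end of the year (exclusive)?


Day of year: 166 of 365
Remaining = 365 - 166

199 days


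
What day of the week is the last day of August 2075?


August 2075 has 31 days
Anchor: Jan 1, 2075. With p = 2075 - 1 = 2074: (p + p//4 - p//100 + p//400) mod 7 = (2074 + 518 - 20 + 5) mod 7 = 2577 mod 7 = 1 -> Tuesday (Mon=0 ... Sun=6)
Days before August (Jan-Jul): 212; August 1 index = (1 + 212) mod 7 = 3 -> Thursday
Last day offset: 31 - 1 = 30 days
Weekday index = (3 + 30) mod 7 = 5

Saturday, August 31


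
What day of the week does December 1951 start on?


Target: December 1, 1951
Anchor: Jan 1, 1951. With p = 1951 - 1 = 1950: (p + p//4 - p//100 + p//400) mod 7 = (1950 + 487 - 19 + 4) mod 7 = 2422 mod 7 = 0 -> Monday (Mon=0 ... Sun=6)
Days before December (Jan-Nov): 334 days
Weekday index = (0 + 334) mod 7 = 5

Saturday


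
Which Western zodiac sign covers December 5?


Date: December 5
Conventional tropical zodiac dates: Sagittarius from November 22 onward; Capricorn starts December 22
December 5 falls within the Sagittarius range

Sagittarius


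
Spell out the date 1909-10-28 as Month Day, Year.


ISO 1909-10-28 parses as year=1909, month=10, day=28
Month 10 -> October

October 28, 1909


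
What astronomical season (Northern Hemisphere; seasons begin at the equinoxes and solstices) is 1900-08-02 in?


Date: August 2
Astronomical Summer (approx.; exact equinox/solstice day varies by year): June 21 to September 21
August 2 falls within the Summer window

Summer


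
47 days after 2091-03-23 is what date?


Start: 2091-03-23, add 47 days
March 2091 has 31 days: 31 - 23 = 8 days to March 31 -> 39 left
April 2091 has 30 days -> 9 left
May 2091: 9 <= 31 -> lands on May 9

Result: 2091-05-09


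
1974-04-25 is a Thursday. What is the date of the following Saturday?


Current: Thursday
Target: Saturday
Days ahead: 2

Next Saturday: 1974-04-27


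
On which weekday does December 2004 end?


December 2004 has 31 days
Anchor: Jan 1, 2004. With p = 2004 - 1 = 2003: (p + p//4 - p//100 + p//400) mod 7 = (2003 + 500 - 20 + 5) mod 7 = 2488 mod 7 = 3 -> Thursday (Mon=0 ... Sun=6)
Days before December (Jan-Nov): 335; December 1 index = (3 + 335) mod 7 = 2 -> Wednesday
Last day offset: 31 - 1 = 30 days
Weekday index = (2 + 30) mod 7 = 4

Friday, December 31


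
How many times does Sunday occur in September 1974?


September 1974 has 30 days
Anchor: Jan 1, 1974. With p = 1974 - 1 = 1973: (p + p//4 - p//100 + p//400) mod 7 = (1973 + 493 - 19 + 4) mod 7 = 2451 mod 7 = 1 -> Tuesday (Mon=0 ... Sun=6)
Days before September (Jan-Aug): 243; September 1 index = (1 + 243) mod 7 = 6 -> Sunday
First Sunday is September 1
Sundays: 1, 8, 15, 22, 29

5 Sundays


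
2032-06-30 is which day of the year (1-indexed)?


Date: June 30, 2032
Days in months 1 through 5: 152
Plus 30 days in June

Day of year: 182


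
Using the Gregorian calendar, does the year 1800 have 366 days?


Gregorian leap year rule: divisible by 4, but not by 100, unless also by 400.
1800 is divisible by 100 but not 400 -> not a leap year

No


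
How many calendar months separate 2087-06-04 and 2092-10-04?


From June 2087 to October 2092
5 years * 12 = 60 months, plus 4 months = 64

64 months


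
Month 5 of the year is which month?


Month 5 of 12

May


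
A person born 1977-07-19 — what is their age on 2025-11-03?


Birth: 1977-07-19
Reference: 2025-11-03
Year difference: 2025 - 1977 = 48

48 years old


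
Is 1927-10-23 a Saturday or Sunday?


Anchor: Jan 1, 1927. With p = 1927 - 1 = 1926: (p + p//4 - p//100 + p//400) mod 7 = (1926 + 481 - 19 + 4) mod 7 = 2392 mod 7 = 5 -> Saturday (Mon=0 ... Sun=6)
Day of year: 296; offset = 295
Weekday index = (5 + 295) mod 7 = 6 -> Sunday
Weekend days: Saturday, Sunday

Yes


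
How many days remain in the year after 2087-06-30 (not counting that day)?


Day of year: 181 of 365
Remaining = 365 - 181

184 days


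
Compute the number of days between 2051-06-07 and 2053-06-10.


From 2051-06-07 to 2053-06-10
2051-06-07: days before June = 31 + 28 + 31 + 30 + 31 = 151 (2051 is not a leap year); day of year = 151 + 7 = 158
2053-06-10: days before June = 31 + 28 + 31 + 30 + 31 = 151 (2053 is not a leap year); day of year = 151 + 10 = 161
Rest of 2051: 365 - 158 = 207
Full years 2052 (366): 366
Total = 207 + 366 + 161 = 734

734 days


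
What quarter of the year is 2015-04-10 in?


Month: April (month 4)
Q1: Jan-Mar, Q2: Apr-Jun, Q3: Jul-Sep, Q4: Oct-Dec

Q2


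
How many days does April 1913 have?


April 1913

30 days


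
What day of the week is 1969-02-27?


Date: February 27, 1969
Anchor: Jan 1, 1969. With p = 1969 - 1 = 1968: (p + p//4 - p//100 + p//400) mod 7 = (1968 + 492 - 19 + 4) mod 7 = 2445 mod 7 = 2 -> Wednesday (Mon=0 ... Sun=6)
Days before February (Jan): 31; offset = 31 + 27 - 1 = 57
Weekday index = (2 + 57) mod 7 = 3

Day of the week: Thursday


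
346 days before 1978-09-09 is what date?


Start: 1978-09-09, subtract 346 days
Back 9 days from September 9 reaches August 31, 1978 -> 337 left
August 1978 has 31 days -> back to July 31, 1978 -> 306 left
July 1978 has 31 days -> back to June 30, 1978 -> 275 left
June 1978 has 30 days -> back to May 31, 1978 -> 245 left
May 1978 has 31 days -> back to April 30, 1978 -> 214 left
April 1978 has 30 days -> back to March 31, 1978 -> 184 left
March 1978 has 31 days -> back to February 28, 1978 -> 153 left
February 1978 has 28 days -> back to January 31, 1978 -> 125 left
January 1978 has 31 days -> back to December 31, 1977 -> 94 left
December 1977 has 31 days -> back to November 30, 1977 -> 63 left
November 1977 has 30 days -> back to October 31, 1977 -> 33 left
October 1977 has 31 days -> back to September 30, 1977 -> 2 left
September 1977: 30 - 2 = 28 -> lands on September 28

Result: 1977-09-28


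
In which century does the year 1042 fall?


Century = (year - 1) // 100 + 1
= (1042 - 1) // 100 + 1
= 1041 // 100 + 1
= 10 + 1

11th century


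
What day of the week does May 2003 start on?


Target: May 1, 2003
Anchor: Jan 1, 2003. With p = 2003 - 1 = 2002: (p + p//4 - p//100 + p//400) mod 7 = (2002 + 500 - 20 + 5) mod 7 = 2487 mod 7 = 2 -> Wednesday (Mon=0 ... Sun=6)
Days before May (Jan-Apr): 120 days
Weekday index = (2 + 120) mod 7 = 3

Thursday


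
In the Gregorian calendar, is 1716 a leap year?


Gregorian leap year rule: divisible by 4, but not by 100, unless also by 400.
1716 is divisible by 4 but not 100 -> leap year

Yes


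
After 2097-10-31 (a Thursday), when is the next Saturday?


Current: Thursday
Target: Saturday
Days ahead: 2

Next Saturday: 2097-11-02


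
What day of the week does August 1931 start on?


Target: August 1, 1931
Anchor: Jan 1, 1931. With p = 1931 - 1 = 1930: (p + p//4 - p//100 + p//400) mod 7 = (1930 + 482 - 19 + 4) mod 7 = 2397 mod 7 = 3 -> Thursday (Mon=0 ... Sun=6)
Days before August (Jan-Jul): 212 days
Weekday index = (3 + 212) mod 7 = 5

Saturday


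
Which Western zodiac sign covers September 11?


Date: September 11
Conventional tropical zodiac dates: Virgo from August 23 onward; Libra starts September 23
September 11 falls within the Virgo range

Virgo


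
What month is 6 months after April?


April is month 4
4 + 6 = 10

October


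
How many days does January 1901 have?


January 1901

31 days


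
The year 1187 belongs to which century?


Century = (year - 1) // 100 + 1
= (1187 - 1) // 100 + 1
= 1186 // 100 + 1
= 11 + 1

12th century


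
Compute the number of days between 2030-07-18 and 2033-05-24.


From 2030-07-18 to 2033-05-24
2030-07-18: days before July = 31 + 28 + 31 + 30 + 31 + 30 = 181 (2030 is not a leap year); day of year = 181 + 18 = 199
2033-05-24: days before May = 31 + 28 + 31 + 30 = 120 (2033 is not a leap year); day of year = 120 + 24 = 144
Rest of 2030: 365 - 199 = 166
Full years 2031 (365), 2032 (366): 731
Total = 166 + 731 + 144 = 1041

1041 days


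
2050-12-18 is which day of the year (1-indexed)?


Date: December 18, 2050
Days in months 1 through 11: 334
Plus 18 days in December

Day of year: 352


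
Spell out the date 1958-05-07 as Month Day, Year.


ISO 1958-05-07 parses as year=1958, month=05, day=07
Month 5 -> May

May 7, 1958


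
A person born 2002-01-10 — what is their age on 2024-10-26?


Birth: 2002-01-10
Reference: 2024-10-26
Year difference: 2024 - 2002 = 22

22 years old


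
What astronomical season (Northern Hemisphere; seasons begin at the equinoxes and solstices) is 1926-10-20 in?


Date: October 20
Astronomical Autumn (approx.; exact equinox/solstice day varies by year): September 22 to December 20
October 20 falls within the Autumn window

Autumn


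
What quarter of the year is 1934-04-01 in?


Month: April (month 4)
Q1: Jan-Mar, Q2: Apr-Jun, Q3: Jul-Sep, Q4: Oct-Dec

Q2


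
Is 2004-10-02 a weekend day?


Anchor: Jan 1, 2004. With p = 2004 - 1 = 2003: (p + p//4 - p//100 + p//400) mod 7 = (2003 + 500 - 20 + 5) mod 7 = 2488 mod 7 = 3 -> Thursday (Mon=0 ... Sun=6)
Day of year: 276; offset = 275
Weekday index = (3 + 275) mod 7 = 5 -> Saturday
Weekend days: Saturday, Sunday

Yes


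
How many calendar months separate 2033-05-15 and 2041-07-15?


From May 2033 to July 2041
8 years * 12 = 96 months, plus 2 months = 98

98 months


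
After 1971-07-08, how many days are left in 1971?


Day of year: 189 of 365
Remaining = 365 - 189

176 days


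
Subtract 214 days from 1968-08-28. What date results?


Start: 1968-08-28, subtract 214 days
Back 28 days from August 28 reaches July 31, 1968 -> 186 left
July 1968 has 31 days -> back to June 30, 1968 -> 155 left
June 1968 has 30 days -> back to May 31, 1968 -> 125 left
May 1968 has 31 days -> back to April 30, 1968 -> 94 left
April 1968 has 30 days -> back to March 31, 1968 -> 64 left
March 1968 has 31 days -> back to February 29, 1968 -> 33 left
February 1968 has 29 days -> back to January 31, 1968 -> 4 left
January 1968: 31 - 4 = 27 -> lands on January 27

Result: 1968-01-27


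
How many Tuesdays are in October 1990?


October 1990 has 31 days
Anchor: Jan 1, 1990. With p = 1990 - 1 = 1989: (p + p//4 - p//100 + p//400) mod 7 = (1989 + 497 - 19 + 4) mod 7 = 2471 mod 7 = 0 -> Monday (Mon=0 ... Sun=6)
Days before October (Jan-Sep): 273; October 1 index = (0 + 273) mod 7 = 0 -> Monday
First Tuesday is October 2
Tuesdays: 2, 9, 16, 23, 30

5 Tuesdays


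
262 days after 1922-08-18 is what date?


Start: 1922-08-18, add 262 days
August 1922 has 31 days: 31 - 18 = 13 days to August 31 -> 249 left
September 1922 has 30 days -> 219 left
October 1922 has 31 days -> 188 left
November 1922 has 30 days -> 158 left
December 1922 has 31 days -> 127 left
January 1923 has 31 days -> 96 left
February 1923 has 28 days -> 68 left
March 1923 has 31 days -> 37 left
April 1923 has 30 days -> 7 left
May 1923: 7 <= 31 -> lands on May 7

Result: 1923-05-07


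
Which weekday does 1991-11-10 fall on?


Date: November 10, 1991
Anchor: Jan 1, 1991. With p = 1991 - 1 = 1990: (p + p//4 - p//100 + p//400) mod 7 = (1990 + 497 - 19 + 4) mod 7 = 2472 mod 7 = 1 -> Tuesday (Mon=0 ... Sun=6)
Days before November (Jan-Oct): 304; offset = 304 + 10 - 1 = 313
Weekday index = (1 + 313) mod 7 = 6

Day of the week: Sunday


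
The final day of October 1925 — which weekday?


October 1925 has 31 days
Anchor: Jan 1, 1925. With p = 1925 - 1 = 1924: (p + p//4 - p//100 + p//400) mod 7 = (1924 + 481 - 19 + 4) mod 7 = 2390 mod 7 = 3 -> Thursday (Mon=0 ... Sun=6)
Days before October (Jan-Sep): 273; October 1 index = (3 + 273) mod 7 = 3 -> Thursday
Last day offset: 31 - 1 = 30 days
Weekday index = (3 + 30) mod 7 = 5

Saturday, October 31


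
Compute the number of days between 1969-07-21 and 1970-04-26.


From 1969-07-21 to 1970-04-26
1969-07-21: days before July = 31 + 28 + 31 + 30 + 31 + 30 = 181 (1969 is not a leap year); day of year = 181 + 21 = 202
1970-04-26: days before April = 31 + 28 + 31 = 90 (1970 is not a leap year); day of year = 90 + 26 = 116
Rest of 1969: 365 - 202 = 163
Total = 163 + 116 = 279

279 days


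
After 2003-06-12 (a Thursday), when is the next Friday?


Current: Thursday
Target: Friday
Days ahead: 1

Next Friday: 2003-06-13


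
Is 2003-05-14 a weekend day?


Anchor: Jan 1, 2003. With p = 2003 - 1 = 2002: (p + p//4 - p//100 + p//400) mod 7 = (2002 + 500 - 20 + 5) mod 7 = 2487 mod 7 = 2 -> Wednesday (Mon=0 ... Sun=6)
Day of year: 134; offset = 133
Weekday index = (2 + 133) mod 7 = 2 -> Wednesday
Weekend days: Saturday, Sunday

No


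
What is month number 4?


Month 4 of 12

April


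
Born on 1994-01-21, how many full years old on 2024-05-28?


Birth: 1994-01-21
Reference: 2024-05-28
Year difference: 2024 - 1994 = 30

30 years old


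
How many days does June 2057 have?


June 2057

30 days


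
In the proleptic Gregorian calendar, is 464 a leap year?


Gregorian leap year rule: divisible by 4, but not by 100, unless also by 400.
464 is divisible by 4 but not 100 -> leap year

Yes


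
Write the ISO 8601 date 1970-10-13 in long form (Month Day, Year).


ISO 1970-10-13 parses as year=1970, month=10, day=13
Month 10 -> October

October 13, 1970


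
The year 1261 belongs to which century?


Century = (year - 1) // 100 + 1
= (1261 - 1) // 100 + 1
= 1260 // 100 + 1
= 12 + 1

13th century


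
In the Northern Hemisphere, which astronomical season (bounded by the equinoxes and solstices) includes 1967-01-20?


Date: January 20
Astronomical Winter (approx.; exact equinox/solstice day varies by year): December 21 to March 19
January 20 falls within the Winter window

Winter


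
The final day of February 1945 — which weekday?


February 1945 has 28 days
Anchor: Jan 1, 1945. With p = 1945 - 1 = 1944: (p + p//4 - p//100 + p//400) mod 7 = (1944 + 486 - 19 + 4) mod 7 = 2415 mod 7 = 0 -> Monday (Mon=0 ... Sun=6)
Days before February (Jan): 31; February 1 index = (0 + 31) mod 7 = 3 -> Thursday
Last day offset: 28 - 1 = 27 days
Weekday index = (3 + 27) mod 7 = 2

Wednesday, February 28


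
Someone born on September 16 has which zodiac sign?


Date: September 16
Conventional tropical zodiac dates: Virgo from August 23 onward; Libra starts September 23
September 16 falls within the Virgo range

Virgo


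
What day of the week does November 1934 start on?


Target: November 1, 1934
Anchor: Jan 1, 1934. With p = 1934 - 1 = 1933: (p + p//4 - p//100 + p//400) mod 7 = (1933 + 483 - 19 + 4) mod 7 = 2401 mod 7 = 0 -> Monday (Mon=0 ... Sun=6)
Days before November (Jan-Oct): 304 days
Weekday index = (0 + 304) mod 7 = 3

Thursday


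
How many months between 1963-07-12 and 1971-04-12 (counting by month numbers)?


From July 1963 to April 1971
8 years * 12 = 96 months, minus 3 months = 93

93 months


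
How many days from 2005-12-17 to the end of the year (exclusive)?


Day of year: 351 of 365
Remaining = 365 - 351

14 days


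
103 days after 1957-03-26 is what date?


Start: 1957-03-26, add 103 days
March 1957 has 31 days: 31 - 26 = 5 days to March 31 -> 98 left
April 1957 has 30 days -> 68 left
May 1957 has 31 days -> 37 left
June 1957 has 30 days -> 7 left
July 1957: 7 <= 31 -> lands on July 7

Result: 1957-07-07


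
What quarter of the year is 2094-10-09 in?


Month: October (month 10)
Q1: Jan-Mar, Q2: Apr-Jun, Q3: Jul-Sep, Q4: Oct-Dec

Q4


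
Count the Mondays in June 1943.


June 1943 has 30 days
Anchor: Jan 1, 1943. With p = 1943 - 1 = 1942: (p + p//4 - p//100 + p//400) mod 7 = (1942 + 485 - 19 + 4) mod 7 = 2412 mod 7 = 4 -> Friday (Mon=0 ... Sun=6)
Days before June (Jan-May): 151; June 1 index = (4 + 151) mod 7 = 1 -> Tuesday
First Monday is June 7
Mondays: 7, 14, 21, 28

4 Mondays


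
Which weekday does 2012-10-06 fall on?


Date: October 6, 2012
Anchor: Jan 1, 2012. With p = 2012 - 1 = 2011: (p + p//4 - p//100 + p//400) mod 7 = (2011 + 502 - 20 + 5) mod 7 = 2498 mod 7 = 6 -> Sunday (Mon=0 ... Sun=6)
Days before October (Jan-Sep): 274; offset = 274 + 6 - 1 = 279
Weekday index = (6 + 279) mod 7 = 5

Day of the week: Saturday


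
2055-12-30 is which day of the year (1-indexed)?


Date: December 30, 2055
Days in months 1 through 11: 334
Plus 30 days in December

Day of year: 364


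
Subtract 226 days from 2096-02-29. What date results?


Start: 2096-02-29, subtract 226 days
Back 29 days from February 29 reaches January 31, 2096 -> 197 left
January 2096 has 31 days -> back to December 31, 2095 -> 166 left
December 2095 has 31 days -> back to November 30, 2095 -> 135 left
November 2095 has 30 days -> back to October 31, 2095 -> 105 left
October 2095 has 31 days -> back to September 30, 2095 -> 74 left
September 2095 has 30 days -> back to August 31, 2095 -> 44 left
August 2095 has 31 days -> back to July 31, 2095 -> 13 left
July 2095: 31 - 13 = 18 -> lands on July 18

Result: 2095-07-18


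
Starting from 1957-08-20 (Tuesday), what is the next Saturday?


Current: Tuesday
Target: Saturday
Days ahead: 4

Next Saturday: 1957-08-24


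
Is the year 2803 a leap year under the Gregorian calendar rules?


Gregorian leap year rule: divisible by 4, but not by 100, unless also by 400.
2803 is not divisible by 4 -> not a leap year

No


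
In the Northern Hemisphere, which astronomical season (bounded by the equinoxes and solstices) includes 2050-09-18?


Date: September 18
Astronomical Summer (approx.; exact equinox/solstice day varies by year): June 21 to September 21
September 18 falls within the Summer window

Summer


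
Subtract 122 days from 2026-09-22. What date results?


Start: 2026-09-22, subtract 122 days
Back 22 days from September 22 reaches August 31, 2026 -> 100 left
August 2026 has 31 days -> back to July 31, 2026 -> 69 left
July 2026 has 31 days -> back to June 30, 2026 -> 38 left
June 2026 has 30 days -> back to May 31, 2026 -> 8 left
May 2026: 31 - 8 = 23 -> lands on May 23

Result: 2026-05-23


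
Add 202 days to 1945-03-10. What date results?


Start: 1945-03-10, add 202 days
March 1945 has 31 days: 31 - 10 = 21 days to March 31 -> 181 left
April 1945 has 30 days -> 151 left
May 1945 has 31 days -> 120 left
June 1945 has 30 days -> 90 left
July 1945 has 31 days -> 59 left
August 1945 has 31 days -> 28 left
September 1945: 28 <= 30 -> lands on September 28

Result: 1945-09-28


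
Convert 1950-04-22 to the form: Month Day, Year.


ISO 1950-04-22 parses as year=1950, month=04, day=22
Month 4 -> April

April 22, 1950


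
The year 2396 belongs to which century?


Century = (year - 1) // 100 + 1
= (2396 - 1) // 100 + 1
= 2395 // 100 + 1
= 23 + 1

24th century


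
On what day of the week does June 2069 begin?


Target: June 1, 2069
Anchor: Jan 1, 2069. With p = 2069 - 1 = 2068: (p + p//4 - p//100 + p//400) mod 7 = (2068 + 517 - 20 + 5) mod 7 = 2570 mod 7 = 1 -> Tuesday (Mon=0 ... Sun=6)
Days before June (Jan-May): 151 days
Weekday index = (1 + 151) mod 7 = 5

Saturday


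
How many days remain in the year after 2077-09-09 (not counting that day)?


Day of year: 252 of 365
Remaining = 365 - 252

113 days


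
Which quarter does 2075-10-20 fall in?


Month: October (month 10)
Q1: Jan-Mar, Q2: Apr-Jun, Q3: Jul-Sep, Q4: Oct-Dec

Q4


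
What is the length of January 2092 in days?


January 2092

31 days


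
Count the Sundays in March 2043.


March 2043 has 31 days
Anchor: Jan 1, 2043. With p = 2043 - 1 = 2042: (p + p//4 - p//100 + p//400) mod 7 = (2042 + 510 - 20 + 5) mod 7 = 2537 mod 7 = 3 -> Thursday (Mon=0 ... Sun=6)
Days before March (Jan-Feb): 59; March 1 index = (3 + 59) mod 7 = 6 -> Sunday
First Sunday is March 1
Sundays: 1, 8, 15, 22, 29

5 Sundays


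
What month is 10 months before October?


October is month 10
10 - 10 = 0; wrap: 0 + 12 = 12

December


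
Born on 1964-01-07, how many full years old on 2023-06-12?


Birth: 1964-01-07
Reference: 2023-06-12
Year difference: 2023 - 1964 = 59

59 years old


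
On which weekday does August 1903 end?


August 1903 has 31 days
Anchor: Jan 1, 1903. With p = 1903 - 1 = 1902: (p + p//4 - p//100 + p//400) mod 7 = (1902 + 475 - 19 + 4) mod 7 = 2362 mod 7 = 3 -> Thursday (Mon=0 ... Sun=6)
Days before August (Jan-Jul): 212; August 1 index = (3 + 212) mod 7 = 5 -> Saturday
Last day offset: 31 - 1 = 30 days
Weekday index = (5 + 30) mod 7 = 0

Monday, August 31


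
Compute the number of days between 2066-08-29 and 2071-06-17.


From 2066-08-29 to 2071-06-17
2066-08-29: days before August = 31 + 28 + 31 + 30 + 31 + 30 + 31 = 212 (2066 is not a leap year); day of year = 212 + 29 = 241
2071-06-17: days before June = 31 + 28 + 31 + 30 + 31 = 151 (2071 is not a leap year); day of year = 151 + 17 = 168
Rest of 2066: 365 - 241 = 124
Full years 2067 (365), 2068 (366), 2069 (365), 2070 (365): 1461
Total = 124 + 1461 + 168 = 1753

1753 days


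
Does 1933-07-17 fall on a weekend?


Anchor: Jan 1, 1933. With p = 1933 - 1 = 1932: (p + p//4 - p//100 + p//400) mod 7 = (1932 + 483 - 19 + 4) mod 7 = 2400 mod 7 = 6 -> Sunday (Mon=0 ... Sun=6)
Day of year: 198; offset = 197
Weekday index = (6 + 197) mod 7 = 0 -> Monday
Weekend days: Saturday, Sunday

No


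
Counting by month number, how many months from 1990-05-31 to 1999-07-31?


From May 1990 to July 1999
9 years * 12 = 108 months, plus 2 months = 110

110 months


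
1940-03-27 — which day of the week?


Date: March 27, 1940
Anchor: Jan 1, 1940. With p = 1940 - 1 = 1939: (p + p//4 - p//100 + p//400) mod 7 = (1939 + 484 - 19 + 4) mod 7 = 2408 mod 7 = 0 -> Monday (Mon=0 ... Sun=6)
Days before March (Jan-Feb): 60; offset = 60 + 27 - 1 = 86
Weekday index = (0 + 86) mod 7 = 2

Day of the week: Wednesday


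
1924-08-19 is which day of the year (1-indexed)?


Date: August 19, 1924
Days in months 1 through 7: 213
Plus 19 days in August

Day of year: 232


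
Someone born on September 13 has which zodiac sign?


Date: September 13
Conventional tropical zodiac dates: Virgo from August 23 onward; Libra starts September 23
September 13 falls within the Virgo range

Virgo


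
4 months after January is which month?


January is month 1
1 + 4 = 5

May


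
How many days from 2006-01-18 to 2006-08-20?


From 2006-01-18 to 2006-08-20
2006-01-18: day of year = 18
2006-08-20: days before August = 31 + 28 + 31 + 30 + 31 + 30 + 31 = 212 (2006 is not a leap year); day of year = 212 + 20 = 232
Same year: 232 - 18 = 214

214 days


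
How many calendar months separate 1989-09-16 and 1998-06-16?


From September 1989 to June 1998
9 years * 12 = 108 months, minus 3 months = 105

105 months


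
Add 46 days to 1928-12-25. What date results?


Start: 1928-12-25, add 46 days
December 1928 has 31 days: 31 - 25 = 6 days to December 31 -> 40 left
January 1929 has 31 days -> 9 left
February 1929: 9 <= 28 -> lands on February 9

Result: 1929-02-09


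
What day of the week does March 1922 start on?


Target: March 1, 1922
Anchor: Jan 1, 1922. With p = 1922 - 1 = 1921: (p + p//4 - p//100 + p//400) mod 7 = (1921 + 480 - 19 + 4) mod 7 = 2386 mod 7 = 6 -> Sunday (Mon=0 ... Sun=6)
Days before March (Jan-Feb): 59 days
Weekday index = (6 + 59) mod 7 = 2

Wednesday


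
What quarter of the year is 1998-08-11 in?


Month: August (month 8)
Q1: Jan-Mar, Q2: Apr-Jun, Q3: Jul-Sep, Q4: Oct-Dec

Q3


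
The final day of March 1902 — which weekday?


March 1902 has 31 days
Anchor: Jan 1, 1902. With p = 1902 - 1 = 1901: (p + p//4 - p//100 + p//400) mod 7 = (1901 + 475 - 19 + 4) mod 7 = 2361 mod 7 = 2 -> Wednesday (Mon=0 ... Sun=6)
Days before March (Jan-Feb): 59; March 1 index = (2 + 59) mod 7 = 5 -> Saturday
Last day offset: 31 - 1 = 30 days
Weekday index = (5 + 30) mod 7 = 0

Monday, March 31


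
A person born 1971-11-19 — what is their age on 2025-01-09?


Birth: 1971-11-19
Reference: 2025-01-09
Year difference: 2025 - 1971 = 54
Birthday not yet reached in 2025, subtract 1

53 years old


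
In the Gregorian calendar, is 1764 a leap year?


Gregorian leap year rule: divisible by 4, but not by 100, unless also by 400.
1764 is divisible by 4 but not 100 -> leap year

Yes


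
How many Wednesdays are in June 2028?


June 2028 has 30 days
Anchor: Jan 1, 2028. With p = 2028 - 1 = 2027: (p + p//4 - p//100 + p//400) mod 7 = (2027 + 506 - 20 + 5) mod 7 = 2518 mod 7 = 5 -> Saturday (Mon=0 ... Sun=6)
Days before June (Jan-May): 152; June 1 index = (5 + 152) mod 7 = 3 -> Thursday
First Wednesday is June 7
Wednesdays: 7, 14, 21, 28

4 Wednesdays


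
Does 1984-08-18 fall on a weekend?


Anchor: Jan 1, 1984. With p = 1984 - 1 = 1983: (p + p//4 - p//100 + p//400) mod 7 = (1983 + 495 - 19 + 4) mod 7 = 2463 mod 7 = 6 -> Sunday (Mon=0 ... Sun=6)
Day of year: 231; offset = 230
Weekday index = (6 + 230) mod 7 = 5 -> Saturday
Weekend days: Saturday, Sunday

Yes


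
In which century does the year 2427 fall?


Century = (year - 1) // 100 + 1
= (2427 - 1) // 100 + 1
= 2426 // 100 + 1
= 24 + 1

25th century


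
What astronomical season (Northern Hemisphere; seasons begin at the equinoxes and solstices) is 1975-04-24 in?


Date: April 24
Astronomical Spring (approx.; exact equinox/solstice day varies by year): March 20 to June 20
April 24 falls within the Spring window

Spring


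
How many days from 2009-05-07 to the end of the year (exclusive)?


Day of year: 127 of 365
Remaining = 365 - 127

238 days


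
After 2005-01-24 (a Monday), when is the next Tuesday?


Current: Monday
Target: Tuesday
Days ahead: 1

Next Tuesday: 2005-01-25


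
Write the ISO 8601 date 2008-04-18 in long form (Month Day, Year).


ISO 2008-04-18 parses as year=2008, month=04, day=18
Month 4 -> April

April 18, 2008


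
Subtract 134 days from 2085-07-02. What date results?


Start: 2085-07-02, subtract 134 days
Back 2 days from July 2 reaches June 30, 2085 -> 132 left
June 2085 has 30 days -> back to May 31, 2085 -> 102 left
May 2085 has 31 days -> back to April 30, 2085 -> 71 left
April 2085 has 30 days -> back to March 31, 2085 -> 41 left
March 2085 has 31 days -> back to February 28, 2085 -> 10 left
February 2085: 28 - 10 = 18 -> lands on February 18

Result: 2085-02-18


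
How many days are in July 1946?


July 1946

31 days


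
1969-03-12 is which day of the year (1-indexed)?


Date: March 12, 1969
Days in months 1 through 2: 59
Plus 12 days in March

Day of year: 71


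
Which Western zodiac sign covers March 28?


Date: March 28
Conventional tropical zodiac dates: Aries from March 21 onward; Taurus starts April 20
March 28 falls within the Aries range

Aries


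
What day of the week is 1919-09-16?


Date: September 16, 1919
Anchor: Jan 1, 1919. With p = 1919 - 1 = 1918: (p + p//4 - p//100 + p//400) mod 7 = (1918 + 479 - 19 + 4) mod 7 = 2382 mod 7 = 2 -> Wednesday (Mon=0 ... Sun=6)
Days before September (Jan-Aug): 243; offset = 243 + 16 - 1 = 258
Weekday index = (2 + 258) mod 7 = 1

Day of the week: Tuesday


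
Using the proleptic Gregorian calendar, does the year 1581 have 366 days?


Gregorian leap year rule: divisible by 4, but not by 100, unless also by 400.
1581 is not divisible by 4 -> not a leap year

No


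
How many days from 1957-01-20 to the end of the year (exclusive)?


Day of year: 20 of 365
Remaining = 365 - 20

345 days


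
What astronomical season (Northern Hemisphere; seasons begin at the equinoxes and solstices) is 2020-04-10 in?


Date: April 10
Astronomical Spring (approx.; exact equinox/solstice day varies by year): March 20 to June 20
April 10 falls within the Spring window

Spring


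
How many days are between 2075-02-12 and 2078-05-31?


From 2075-02-12 to 2078-05-31
2075-02-12: days before February = 31; day of year = 31 + 12 = 43
2078-05-31: days before May = 31 + 28 + 31 + 30 = 120 (2078 is not a leap year); day of year = 120 + 31 = 151
Rest of 2075: 365 - 43 = 322
Full years 2076 (366), 2077 (365): 731
Total = 322 + 731 + 151 = 1204

1204 days


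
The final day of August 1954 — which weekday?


August 1954 has 31 days
Anchor: Jan 1, 1954. With p = 1954 - 1 = 1953: (p + p//4 - p//100 + p//400) mod 7 = (1953 + 488 - 19 + 4) mod 7 = 2426 mod 7 = 4 -> Friday (Mon=0 ... Sun=6)
Days before August (Jan-Jul): 212; August 1 index = (4 + 212) mod 7 = 6 -> Sunday
Last day offset: 31 - 1 = 30 days
Weekday index = (6 + 30) mod 7 = 1

Tuesday, August 31


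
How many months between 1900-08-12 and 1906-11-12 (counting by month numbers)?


From August 1900 to November 1906
6 years * 12 = 72 months, plus 3 months = 75

75 months


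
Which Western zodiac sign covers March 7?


Date: March 7
Conventional tropical zodiac dates: Pisces from February 19 onward; Aries starts March 21
March 7 falls within the Pisces range

Pisces


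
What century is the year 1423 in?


Century = (year - 1) // 100 + 1
= (1423 - 1) // 100 + 1
= 1422 // 100 + 1
= 14 + 1

15th century


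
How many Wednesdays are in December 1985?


December 1985 has 31 days
Anchor: Jan 1, 1985. With p = 1985 - 1 = 1984: (p + p//4 - p//100 + p//400) mod 7 = (1984 + 496 - 19 + 4) mod 7 = 2465 mod 7 = 1 -> Tuesday (Mon=0 ... Sun=6)
Days before December (Jan-Nov): 334; December 1 index = (1 + 334) mod 7 = 6 -> Sunday
First Wednesday is December 4
Wednesdays: 4, 11, 18, 25

4 Wednesdays


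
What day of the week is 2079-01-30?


Date: January 30, 2079
Anchor: Jan 1, 2079. With p = 2079 - 1 = 2078: (p + p//4 - p//100 + p//400) mod 7 = (2078 + 519 - 20 + 5) mod 7 = 2582 mod 7 = 6 -> Sunday (Mon=0 ... Sun=6)
Days into year = 30 - 1 = 29
Weekday index = (6 + 29) mod 7 = 0

Day of the week: Monday


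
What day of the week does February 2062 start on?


Target: February 1, 2062
Anchor: Jan 1, 2062. With p = 2062 - 1 = 2061: (p + p//4 - p//100 + p//400) mod 7 = (2061 + 515 - 20 + 5) mod 7 = 2561 mod 7 = 6 -> Sunday (Mon=0 ... Sun=6)
Days before February (Jan): 31 days
Weekday index = (6 + 31) mod 7 = 2

Wednesday


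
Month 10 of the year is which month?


Month 10 of 12

October


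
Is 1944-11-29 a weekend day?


Anchor: Jan 1, 1944. With p = 1944 - 1 = 1943: (p + p//4 - p//100 + p//400) mod 7 = (1943 + 485 - 19 + 4) mod 7 = 2413 mod 7 = 5 -> Saturday (Mon=0 ... Sun=6)
Day of year: 334; offset = 333
Weekday index = (5 + 333) mod 7 = 2 -> Wednesday
Weekend days: Saturday, Sunday

No


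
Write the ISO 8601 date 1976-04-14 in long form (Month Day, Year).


ISO 1976-04-14 parses as year=1976, month=04, day=14
Month 4 -> April

April 14, 1976


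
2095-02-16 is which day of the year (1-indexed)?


Date: February 16, 2095
Days in months 1 through 1: 31
Plus 16 days in February

Day of year: 47


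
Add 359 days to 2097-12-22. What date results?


Start: 2097-12-22, add 359 days
December 2097 has 31 days: 31 - 22 = 9 days to December 31 -> 350 left
January 2098 has 31 days -> 319 left
February 2098 has 28 days -> 291 left
March 2098 has 31 days -> 260 left
April 2098 has 30 days -> 230 left
May 2098 has 31 days -> 199 left
June 2098 has 30 days -> 169 left
July 2098 has 31 days -> 138 left
August 2098 has 31 days -> 107 left
September 2098 has 30 days -> 77 left
October 2098 has 31 days -> 46 left
November 2098 has 30 days -> 16 left
December 2098: 16 <= 31 -> lands on December 16

Result: 2098-12-16


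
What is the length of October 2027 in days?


October 2027

31 days


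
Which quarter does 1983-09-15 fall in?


Month: September (month 9)
Q1: Jan-Mar, Q2: Apr-Jun, Q3: Jul-Sep, Q4: Oct-Dec

Q3


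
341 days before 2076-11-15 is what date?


Start: 2076-11-15, subtract 341 days
Back 15 days from November 15 reaches October 31, 2076 -> 326 left
October 2076 has 31 days -> back to September 30, 2076 -> 295 left
September 2076 has 30 days -> back to August 31, 2076 -> 265 left
August 2076 has 31 days -> back to July 31, 2076 -> 234 left
July 2076 has 31 days -> back to June 30, 2076 -> 203 left
June 2076 has 30 days -> back to May 31, 2076 -> 173 left
May 2076 has 31 days -> back to April 30, 2076 -> 142 left
April 2076 has 30 days -> back to March 31, 2076 -> 112 left
March 2076 has 31 days -> back to February 29, 2076 -> 81 left
February 2076 has 29 days -> back to January 31, 2076 -> 52 left
January 2076 has 31 days -> back to December 31, 2075 -> 21 left
December 2075: 31 - 21 = 10 -> lands on December 10

Result: 2075-12-10


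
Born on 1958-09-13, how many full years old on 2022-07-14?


Birth: 1958-09-13
Reference: 2022-07-14
Year difference: 2022 - 1958 = 64
Birthday not yet reached in 2022, subtract 1

63 years old


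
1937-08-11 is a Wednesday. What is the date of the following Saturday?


Current: Wednesday
Target: Saturday
Days ahead: 3

Next Saturday: 1937-08-14


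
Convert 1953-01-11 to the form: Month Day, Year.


ISO 1953-01-11 parses as year=1953, month=01, day=11
Month 1 -> January

January 11, 1953


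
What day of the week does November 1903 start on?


Target: November 1, 1903
Anchor: Jan 1, 1903. With p = 1903 - 1 = 1902: (p + p//4 - p//100 + p//400) mod 7 = (1902 + 475 - 19 + 4) mod 7 = 2362 mod 7 = 3 -> Thursday (Mon=0 ... Sun=6)
Days before November (Jan-Oct): 304 days
Weekday index = (3 + 304) mod 7 = 6

Sunday


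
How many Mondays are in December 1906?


December 1906 has 31 days
Anchor: Jan 1, 1906. With p = 1906 - 1 = 1905: (p + p//4 - p//100 + p//400) mod 7 = (1905 + 476 - 19 + 4) mod 7 = 2366 mod 7 = 0 -> Monday (Mon=0 ... Sun=6)
Days before December (Jan-Nov): 334; December 1 index = (0 + 334) mod 7 = 5 -> Saturday
First Monday is December 3
Mondays: 3, 10, 17, 24, 31

5 Mondays


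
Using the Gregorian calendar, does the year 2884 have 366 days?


Gregorian leap year rule: divisible by 4, but not by 100, unless also by 400.
2884 is divisible by 4 but not 100 -> leap year

Yes


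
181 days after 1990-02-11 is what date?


Start: 1990-02-11, add 181 days
February 1990 has 28 days: 28 - 11 = 17 days to February 28 -> 164 left
March 1990 has 31 days -> 133 left
April 1990 has 30 days -> 103 left
May 1990 has 31 days -> 72 left
June 1990 has 30 days -> 42 left
July 1990 has 31 days -> 11 left
August 1990: 11 <= 31 -> lands on August 11

Result: 1990-08-11


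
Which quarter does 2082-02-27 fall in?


Month: February (month 2)
Q1: Jan-Mar, Q2: Apr-Jun, Q3: Jul-Sep, Q4: Oct-Dec

Q1


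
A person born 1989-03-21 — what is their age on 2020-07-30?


Birth: 1989-03-21
Reference: 2020-07-30
Year difference: 2020 - 1989 = 31

31 years old


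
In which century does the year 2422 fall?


Century = (year - 1) // 100 + 1
= (2422 - 1) // 100 + 1
= 2421 // 100 + 1
= 24 + 1

25th century


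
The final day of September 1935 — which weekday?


September 1935 has 30 days
Anchor: Jan 1, 1935. With p = 1935 - 1 = 1934: (p + p//4 - p//100 + p//400) mod 7 = (1934 + 483 - 19 + 4) mod 7 = 2402 mod 7 = 1 -> Tuesday (Mon=0 ... Sun=6)
Days before September (Jan-Aug): 243; September 1 index = (1 + 243) mod 7 = 6 -> Sunday
Last day offset: 30 - 1 = 29 days
Weekday index = (6 + 29) mod 7 = 0

Monday, September 30


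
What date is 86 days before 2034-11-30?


Start: 2034-11-30, subtract 86 days
Back 30 days from November 30 reaches October 31, 2034 -> 56 left
October 2034 has 31 days -> back to September 30, 2034 -> 25 left
September 2034: 30 - 25 = 5 -> lands on September 5

Result: 2034-09-05


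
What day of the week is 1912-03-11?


Date: March 11, 1912
Anchor: Jan 1, 1912. With p = 1912 - 1 = 1911: (p + p//4 - p//100 + p//400) mod 7 = (1911 + 477 - 19 + 4) mod 7 = 2373 mod 7 = 0 -> Monday (Mon=0 ... Sun=6)
Days before March (Jan-Feb): 60; offset = 60 + 11 - 1 = 70
Weekday index = (0 + 70) mod 7 = 0

Day of the week: Monday


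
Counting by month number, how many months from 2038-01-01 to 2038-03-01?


From January 2038 to March 2038
0 years * 12 = 0 months, plus 2 months = 2

2 months


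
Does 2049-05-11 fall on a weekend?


Anchor: Jan 1, 2049. With p = 2049 - 1 = 2048: (p + p//4 - p//100 + p//400) mod 7 = (2048 + 512 - 20 + 5) mod 7 = 2545 mod 7 = 4 -> Friday (Mon=0 ... Sun=6)
Day of year: 131; offset = 130
Weekday index = (4 + 130) mod 7 = 1 -> Tuesday
Weekend days: Saturday, Sunday

No


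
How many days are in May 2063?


May 2063

31 days


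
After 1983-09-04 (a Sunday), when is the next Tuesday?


Current: Sunday
Target: Tuesday
Days ahead: 2

Next Tuesday: 1983-09-06


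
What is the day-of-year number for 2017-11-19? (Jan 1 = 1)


Date: November 19, 2017
Days in months 1 through 10: 304
Plus 19 days in November

Day of year: 323


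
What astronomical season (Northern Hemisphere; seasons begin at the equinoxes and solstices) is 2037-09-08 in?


Date: September 8
Astronomical Summer (approx.; exact equinox/solstice day varies by year): June 21 to September 21
September 8 falls within the Summer window

Summer


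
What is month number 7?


Month 7 of 12

July


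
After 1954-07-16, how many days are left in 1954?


Day of year: 197 of 365
Remaining = 365 - 197

168 days


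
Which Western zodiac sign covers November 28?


Date: November 28
Conventional tropical zodiac dates: Sagittarius from November 22 onward; Capricorn starts December 22
November 28 falls within the Sagittarius range

Sagittarius


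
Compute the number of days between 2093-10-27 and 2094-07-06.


From 2093-10-27 to 2094-07-06
2093-10-27: days before October = 31 + 28 + 31 + 30 + 31 + 30 + 31 + 31 + 30 = 273 (2093 is not a leap year); day of year = 273 + 27 = 300
2094-07-06: days before July = 31 + 28 + 31 + 30 + 31 + 30 = 181 (2094 is not a leap year); day of year = 181 + 6 = 187
Rest of 2093: 365 - 300 = 65
Total = 65 + 187 = 252

252 days


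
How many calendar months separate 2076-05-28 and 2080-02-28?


From May 2076 to February 2080
4 years * 12 = 48 months, minus 3 months = 45

45 months


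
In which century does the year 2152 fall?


Century = (year - 1) // 100 + 1
= (2152 - 1) // 100 + 1
= 2151 // 100 + 1
= 21 + 1

22nd century


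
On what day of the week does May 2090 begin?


Target: May 1, 2090
Anchor: Jan 1, 2090. With p = 2090 - 1 = 2089: (p + p//4 - p//100 + p//400) mod 7 = (2089 + 522 - 20 + 5) mod 7 = 2596 mod 7 = 6 -> Sunday (Mon=0 ... Sun=6)
Days before May (Jan-Apr): 120 days
Weekday index = (6 + 120) mod 7 = 0

Monday


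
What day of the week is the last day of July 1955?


July 1955 has 31 days
Anchor: Jan 1, 1955. With p = 1955 - 1 = 1954: (p + p//4 - p//100 + p//400) mod 7 = (1954 + 488 - 19 + 4) mod 7 = 2427 mod 7 = 5 -> Saturday (Mon=0 ... Sun=6)
Days before July (Jan-Jun): 181; July 1 index = (5 + 181) mod 7 = 4 -> Friday
Last day offset: 31 - 1 = 30 days
Weekday index = (4 + 30) mod 7 = 6

Sunday, July 31


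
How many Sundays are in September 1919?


September 1919 has 30 days
Anchor: Jan 1, 1919. With p = 1919 - 1 = 1918: (p + p//4 - p//100 + p//400) mod 7 = (1918 + 479 - 19 + 4) mod 7 = 2382 mod 7 = 2 -> Wednesday (Mon=0 ... Sun=6)
Days before September (Jan-Aug): 243; September 1 index = (2 + 243) mod 7 = 0 -> Monday
First Sunday is September 7
Sundays: 7, 14, 21, 28

4 Sundays
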